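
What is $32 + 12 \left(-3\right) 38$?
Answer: $-1336$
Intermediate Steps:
$32 + 12 \left(-3\right) 38 = 32 - 1368 = -1336$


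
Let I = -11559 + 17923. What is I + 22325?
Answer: 28689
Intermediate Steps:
I = 6364
I + 22325 = 6364 + 22325 = 28689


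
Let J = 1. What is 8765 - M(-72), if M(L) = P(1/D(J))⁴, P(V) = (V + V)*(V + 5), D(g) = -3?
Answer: 56892509/6561 ≈ 8671.3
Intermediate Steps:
P(V) = 2*V*(5 + V) (P(V) = (2*V)*(5 + V) = 2*V*(5 + V))
M(L) = 614656/6561 (M(L) = (2*(5 + 1/(-3))/(-3))⁴ = (2*(-⅓)*(5 - ⅓))⁴ = (2*(-⅓)*(14/3))⁴ = (-28/9)⁴ = 614656/6561)
8765 - M(-72) = 8765 - 1*614656/6561 = 8765 - 614656/6561 = 56892509/6561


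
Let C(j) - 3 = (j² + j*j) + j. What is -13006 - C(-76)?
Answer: -24485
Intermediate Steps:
C(j) = 3 + j + 2*j² (C(j) = 3 + ((j² + j*j) + j) = 3 + ((j² + j²) + j) = 3 + (2*j² + j) = 3 + (j + 2*j²) = 3 + j + 2*j²)
-13006 - C(-76) = -13006 - (3 - 76 + 2*(-76)²) = -13006 - (3 - 76 + 2*5776) = -13006 - (3 - 76 + 11552) = -13006 - 1*11479 = -13006 - 11479 = -24485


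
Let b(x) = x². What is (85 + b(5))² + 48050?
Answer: 60150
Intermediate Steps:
(85 + b(5))² + 48050 = (85 + 5²)² + 48050 = (85 + 25)² + 48050 = 110² + 48050 = 12100 + 48050 = 60150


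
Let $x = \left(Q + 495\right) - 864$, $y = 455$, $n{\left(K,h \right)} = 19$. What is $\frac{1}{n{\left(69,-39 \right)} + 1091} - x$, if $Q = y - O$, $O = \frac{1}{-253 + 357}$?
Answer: $- \frac{4963313}{57720} \approx -85.99$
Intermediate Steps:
$O = \frac{1}{104} \approx 0.0096154$
$Q = \frac{47319}{104}$ ($Q = 455 - \frac{1}{104} = \frac{47319}{104} \approx 454.99$)
$x = \frac{8943}{104}$ ($x = \left(\frac{47319}{104} + 495\right) - 864 = \frac{98799}{104} - 864 = \frac{8943}{104} \approx 85.99$)
$\frac{1}{n{\left(69,-39 \right)} + 1091} - x = \frac{1}{19 + 1091} - \frac{8943}{104} = \frac{1}{1110} - \frac{8943}{104} = - \frac{4963313}{57720}$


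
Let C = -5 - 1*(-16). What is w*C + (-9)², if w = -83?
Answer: -832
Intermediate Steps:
C = 11 (C = -5 + 16 = 11)
w*C + (-9)² = -83*11 + (-9)² = -913 + 81 = -832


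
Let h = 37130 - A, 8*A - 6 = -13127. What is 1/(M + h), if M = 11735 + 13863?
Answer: 8/514945 ≈ 1.5536e-5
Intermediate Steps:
A = -13121/8 (A = ¾ + (⅛)*(-13127) = ¾ - 13127/8 = -13121/8 ≈ -1640.1)
h = 310161/8 (h = 37130 - 1*(-13121/8) = 37130 + 13121/8 = 310161/8 ≈ 38770.)
M = 25598
1/(M + h) = 1/(25598 + 310161/8) = 1/(514945/8) = 8/514945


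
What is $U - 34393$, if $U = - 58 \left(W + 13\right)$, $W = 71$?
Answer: $-39265$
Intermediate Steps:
$U = -4872$ ($U = - 58 \left(71 + 13\right) = \left(-58\right) 84 = -4872$)
$U - 34393 = -4872 - 34393 = -39265$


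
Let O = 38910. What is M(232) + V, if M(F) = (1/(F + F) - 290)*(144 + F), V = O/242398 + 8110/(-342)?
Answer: -131099053167037/1202051682 ≈ -1.0906e+5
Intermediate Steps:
V = -488135140/20725029 (V = 38910/242398 + 8110/(-342) = 38910*(1/242398) + 8110*(-1/342) = 19455/121199 - 4055/171 = -488135140/20725029 ≈ -23.553)
M(F) = (-290 + 1/(2*F))*(144 + F) (M(F) = (1/(2*F) - 290)*(144 + F) = (-290 + 1/(2*F))*(144 + F))
M(232) + V = (-83519/2 - 290*232 + 72/232) - 488135140/20725029 = (-83519/2 - 67280 + 72*(1/232)) - 488135140/20725029 = (-83519/2 - 67280 + 9/29) - 488135140/20725029 = -6324273/58 - 488135140/20725029 = -131099053167037/1202051682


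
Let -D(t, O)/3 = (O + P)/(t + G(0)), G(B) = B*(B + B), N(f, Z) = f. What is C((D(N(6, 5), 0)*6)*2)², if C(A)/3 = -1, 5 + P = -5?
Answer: 9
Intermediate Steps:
P = -10 (P = -5 - 5 = -10)
G(B) = 2*B² (G(B) = B*(2*B) = 2*B²)
D(t, O) = -3*(-10 + O)/t (D(t, O) = -3*(O - 10)/(t + 2*0²) = -3*(-10 + O)/(t + 2*0) = -3*(-10 + O)/(t + 0) = -3*(-10 + O)/t)
C(A) = -3 (C(A) = 3*(-1) = -3)
C((D(N(6, 5), 0)*6)*2)² = (-3)² = 9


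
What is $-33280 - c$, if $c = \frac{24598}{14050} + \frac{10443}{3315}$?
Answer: $- \frac{51675640884}{1552525} \approx -33285.0$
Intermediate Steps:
$c = \frac{7608884}{1552525}$ ($c = 24598 \cdot \frac{1}{14050} + 10443 \cdot \frac{1}{3315} = \frac{12299}{7025} + \frac{3481}{1105} = \frac{7608884}{1552525} \approx 4.901$)
$-33280 - c = -33280 - \frac{7608884}{1552525} = - \frac{51675640884}{1552525}$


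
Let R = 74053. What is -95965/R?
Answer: -95965/74053 ≈ -1.2959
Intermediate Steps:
-95965/R = -95965/74053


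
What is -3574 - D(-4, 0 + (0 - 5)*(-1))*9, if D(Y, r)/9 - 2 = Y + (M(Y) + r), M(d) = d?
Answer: -3493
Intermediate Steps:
D(Y, r) = 18 + 9*r + 18*Y (D(Y, r) = 18 + 9*(Y + (Y + r)) = 18 + 9*(r + 2*Y) = 18 + (9*r + 18*Y) = 18 + 9*r + 18*Y)
-3574 - D(-4, 0 + (0 - 5)*(-1))*9 = -3574 - (18 + 9*(0 + (0 - 5)*(-1)) + 18*(-4))*9 = -3574 - (18 + 9*(0 - 5*(-1)) - 72)*9 = -3574 - (18 + 9*(0 + 5) - 72)*9 = -3574 - (18 + 9*5 - 72)*9 = -3574 - (18 + 45 - 72)*9 = -3574 - (-9)*9 = -3574 - 1*(-81) = -3574 + 81 = -3493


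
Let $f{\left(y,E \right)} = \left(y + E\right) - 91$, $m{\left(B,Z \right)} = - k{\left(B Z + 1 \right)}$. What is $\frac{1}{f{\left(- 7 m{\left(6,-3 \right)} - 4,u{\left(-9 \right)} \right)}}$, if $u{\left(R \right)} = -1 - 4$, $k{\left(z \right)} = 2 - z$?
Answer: $\frac{1}{33} \approx 0.030303$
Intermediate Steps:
$u{\left(R \right)} = -5$
$m{\left(B,Z \right)} = -1 + B Z$ ($m{\left(B,Z \right)} = - (2 - \left(B Z + 1\right)) = - (2 - \left(1 + B Z\right)) = - (1 - B Z) = -1 + B Z$)
$f{\left(y,E \right)} = -91 + E + y$ ($f{\left(y,E \right)} = \left(E + y\right) - 91 = -91 + E + y$)
$\frac{1}{f{\left(- 7 m{\left(6,-3 \right)} - 4,u{\left(-9 \right)} \right)}} = \frac{1}{-91 - 5 - \left(4 + 7 \left(-1 + 6 \left(-3\right)\right)\right)} = \frac{1}{-91 - 5 - \left(4 + 7 \left(-1 - 18\right)\right)} = \frac{1}{-91 - 5 - -129} = \frac{1}{-91 - 5 + \left(133 - 4\right)} = \frac{1}{-91 - 5 + 129} = \frac{1}{33}$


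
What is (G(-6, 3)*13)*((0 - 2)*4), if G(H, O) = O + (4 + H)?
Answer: -104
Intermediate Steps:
G(H, O) = 4 + H + O
(G(-6, 3)*13)*((0 - 2)*4) = ((4 - 6 + 3)*13)*((0 - 2)*4) = (1*13)*(-2*4) = 13*(-8) = -104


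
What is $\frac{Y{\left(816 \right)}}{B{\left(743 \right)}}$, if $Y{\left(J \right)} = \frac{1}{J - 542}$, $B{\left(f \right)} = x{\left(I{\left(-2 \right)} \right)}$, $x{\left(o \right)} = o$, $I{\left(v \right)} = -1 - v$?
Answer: $\frac{1}{274} \approx 0.0036496$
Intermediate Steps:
$B{\left(f \right)} = 1$ ($B{\left(f \right)} = -1 - -2 = -1 + 2 = 1$)
$Y{\left(J \right)} = \frac{1}{-542 + J}$
$\frac{Y{\left(816 \right)}}{B{\left(743 \right)}} = \frac{1}{\left(-542 + 816\right) 1} = \frac{1}{274} \cdot 1 = \frac{1}{274}$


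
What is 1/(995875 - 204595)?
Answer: 1/791280 ≈ 1.2638e-6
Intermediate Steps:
1/(995875 - 204595) = 1/791280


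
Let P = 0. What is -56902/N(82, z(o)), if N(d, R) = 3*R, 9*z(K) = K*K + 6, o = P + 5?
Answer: -170706/31 ≈ -5506.6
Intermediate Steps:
o = 5 (o = 0 + 5 = 5)
z(K) = ⅔ + K²/9 (z(K) = (K*K + 6)/9 = (K² + 6)/9 = (6 + K²)/9 = ⅔ + K²/9)
-56902/N(82, z(o)) = -56902*1/(3*(⅔ + (⅑)*5²)) = -56902*1/(3*(⅔ + (⅑)*25)) = -56902*1/(3*(⅔ + 25/9)) = -56902/(3*(31/9)) = -56902/31/3 = -56902*3/31 = -170706/31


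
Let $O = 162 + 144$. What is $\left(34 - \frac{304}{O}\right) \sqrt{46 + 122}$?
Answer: $\frac{10100 \sqrt{42}}{153} \approx 427.81$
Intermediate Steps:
$O = 306$
$\left(34 - \frac{304}{O}\right) \sqrt{46 + 122} = \left(34 - \frac{304}{306}\right) \sqrt{46 + 122} = \left(34 - \frac{152}{153}\right) \sqrt{168} = \left(34 - \frac{152}{153}\right) 2 \sqrt{42} = \frac{5050 \cdot 2 \sqrt{42}}{153} = \frac{10100 \sqrt{42}}{153}$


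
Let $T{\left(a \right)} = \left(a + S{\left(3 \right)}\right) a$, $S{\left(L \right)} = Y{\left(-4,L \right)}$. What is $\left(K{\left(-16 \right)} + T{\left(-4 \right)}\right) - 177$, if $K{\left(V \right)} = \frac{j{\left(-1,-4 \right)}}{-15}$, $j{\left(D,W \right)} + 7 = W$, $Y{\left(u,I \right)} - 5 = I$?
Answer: $- \frac{2884}{15} \approx -192.27$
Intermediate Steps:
$Y{\left(u,I \right)} = 5 + I$
$S{\left(L \right)} = 5 + L$
$j{\left(D,W \right)} = -7 + W$
$T{\left(a \right)} = a \left(8 + a\right)$ ($T{\left(a \right)} = \left(a + \left(5 + 3\right)\right) a = \left(a + 8\right) a = \left(8 + a\right) a = a \left(8 + a\right)$)
$K{\left(V \right)} = \frac{11}{15}$ ($K{\left(V \right)} = \frac{-7 - 4}{-15} = \left(-11\right) \left(- \frac{1}{15}\right) = \frac{11}{15}$)
$\left(K{\left(-16 \right)} + T{\left(-4 \right)}\right) - 177 = \left(\frac{11}{15} - 4 \left(8 - 4\right)\right) - 177 = \left(\frac{11}{15} - 16\right) - 177 = - \frac{229}{15} - 177 = - \frac{2884}{15}$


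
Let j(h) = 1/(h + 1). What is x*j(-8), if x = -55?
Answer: 55/7 ≈ 7.8571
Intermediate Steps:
j(h) = 1/(1 + h)
x*j(-8) = -55/(1 - 8) = -55/(-7) = -55*(-1/7) = 55/7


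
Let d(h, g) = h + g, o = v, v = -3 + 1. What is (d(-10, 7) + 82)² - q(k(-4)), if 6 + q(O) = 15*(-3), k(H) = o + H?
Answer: 6292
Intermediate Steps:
v = -2
o = -2
k(H) = -2 + H
d(h, g) = g + h
q(O) = -51 (q(O) = -6 + 15*(-3) = -6 - 45 = -51)
(d(-10, 7) + 82)² - q(k(-4)) = ((7 - 10) + 82)² - 1*(-51) = (-3 + 82)² + 51 = 79² + 51 = 6241 + 51 = 6292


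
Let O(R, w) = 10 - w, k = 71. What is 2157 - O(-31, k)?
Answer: 2218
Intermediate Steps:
2157 - O(-31, k) = 2157 - (10 - 1*71) = 2157 - (10 - 71) = 2157 - 1*(-61) = 2157 + 61 = 2218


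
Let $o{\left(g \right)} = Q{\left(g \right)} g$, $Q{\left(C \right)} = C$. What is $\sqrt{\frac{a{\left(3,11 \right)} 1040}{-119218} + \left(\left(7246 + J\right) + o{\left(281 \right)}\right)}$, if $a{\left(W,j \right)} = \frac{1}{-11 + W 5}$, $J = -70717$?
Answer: $\frac{4 \sqrt{3439973098595}}{59609} \approx 124.46$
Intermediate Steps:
$a{\left(W,j \right)} = \frac{1}{-11 + 5 W}$
$o{\left(g \right)} = g^{2}$ ($o{\left(g \right)} = g g = g^{2}$)
$\sqrt{\frac{a{\left(3,11 \right)} 1040}{-119218} + \left(\left(7246 + J\right) + o{\left(281 \right)}\right)} = \sqrt{\frac{\frac{1}{-11 + 5 \cdot 3} \cdot 1040}{-119218} + \left(\left(7246 - 70717\right) + 281^{2}\right)} = \sqrt{\frac{1}{-11 + 15} \cdot 1040 \left(- \frac{1}{119218}\right) + \left(-63471 + 78961\right)} = \sqrt{\frac{1}{4} \cdot 1040 \left(- \frac{1}{119218}\right) + 15490} = \sqrt{260 \left(- \frac{1}{119218}\right) + 15490} = \sqrt{- \frac{130}{59609} + 15490} = \sqrt{\frac{923343280}{59609}} = \frac{4 \sqrt{3439973098595}}{59609}$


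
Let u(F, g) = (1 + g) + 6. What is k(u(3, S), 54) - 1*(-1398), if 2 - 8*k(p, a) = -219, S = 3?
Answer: 11405/8 ≈ 1425.6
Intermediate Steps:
u(F, g) = 7 + g
k(p, a) = 221/8 (k(p, a) = ¼ - ⅛*(-219) = ¼ + 219/8 = 221/8)
k(u(3, S), 54) - 1*(-1398) = 221/8 - 1*(-1398) = 221/8 + 1398 = 11405/8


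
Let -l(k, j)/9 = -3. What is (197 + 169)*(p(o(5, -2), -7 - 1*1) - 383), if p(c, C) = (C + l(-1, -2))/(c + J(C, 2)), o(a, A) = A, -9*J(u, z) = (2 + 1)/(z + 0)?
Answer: -1864038/13 ≈ -1.4339e+5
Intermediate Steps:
l(k, j) = 27 (l(k, j) = -9*(-3) = 27)
J(u, z) = -1/(3*z) (J(u, z) = -(2 + 1)/(9*(z + 0)) = -1/(3*z))
p(c, C) = (27 + C)/(-1/6 + c) (p(c, C) = (C + 27)/(c - 1/3/2) = (27 + C)/(c - 1/3*1/2) = (27 + C)/(c - 1/6) = (27 + C)/(-1/6 + c))
(197 + 169)*(p(o(5, -2), -7 - 1*1) - 383) = (197 + 169)*(6*(27 + (-7 - 1*1))/(-1 + 6*(-2)) - 383) = 366*(6*(27 + (-7 - 1))/(-1 - 12) - 383) = 366*(6*(27 - 8)/(-13) - 383) = 366*(6*(-1/13)*19 - 383) = 366*(-114/13 - 383) = 366*(-5093/13) = -1864038/13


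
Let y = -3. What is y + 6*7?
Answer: 39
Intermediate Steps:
y + 6*7 = -3 + 6*7 = -3 + 42 = 39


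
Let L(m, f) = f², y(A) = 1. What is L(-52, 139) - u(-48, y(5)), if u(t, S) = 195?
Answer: 19126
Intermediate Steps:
L(-52, 139) - u(-48, y(5)) = 139² - 1*195 = 19321 - 195 = 19126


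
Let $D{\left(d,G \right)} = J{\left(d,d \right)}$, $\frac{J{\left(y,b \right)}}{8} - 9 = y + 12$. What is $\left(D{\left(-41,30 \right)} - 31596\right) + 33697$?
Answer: $1941$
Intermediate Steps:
$J{\left(y,b \right)} = 168 + 8 y$ ($J{\left(y,b \right)} = 72 + 8 \left(y + 12\right) = 72 + 8 \left(12 + y\right) = 72 + \left(96 + 8 y\right) = 168 + 8 y$)
$D{\left(d,G \right)} = 168 + 8 d$
$\left(D{\left(-41,30 \right)} - 31596\right) + 33697 = \left(\left(168 + 8 \left(-41\right)\right) - 31596\right) + 33697 = \left(\left(168 - 328\right) - 31596\right) + 33697 = \left(-160 - 31596\right) + 33697 = -31756 + 33697 = 1941$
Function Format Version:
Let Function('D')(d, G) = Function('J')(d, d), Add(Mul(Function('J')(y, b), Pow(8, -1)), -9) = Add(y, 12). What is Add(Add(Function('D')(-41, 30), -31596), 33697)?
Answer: 1941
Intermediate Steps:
Function('J')(y, b) = Add(168, Mul(8, y)) (Function('J')(y, b) = Add(72, Mul(8, Add(y, 12))) = Add(72, Mul(8, Add(12, y))) = Add(72, Add(96, Mul(8, y))) = Add(168, Mul(8, y)))
Function('D')(d, G) = Add(168, Mul(8, d))
Add(Add(Function('D')(-41, 30), -31596), 33697) = Add(Add(Add(168, Mul(8, -41)), -31596), 33697) = Add(Add(Add(168, -328), -31596), 33697) = Add(Add(-160, -31596), 33697) = Add(-31756, 33697) = 1941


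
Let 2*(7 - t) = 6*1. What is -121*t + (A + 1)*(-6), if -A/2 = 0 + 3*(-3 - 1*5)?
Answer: -778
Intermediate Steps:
A = 48 (A = -2*(0 + 3*(-3 - 1*5)) = -2*(0 + 3*(-3 - 5)) = -2*(0 + 3*(-8)) = -2*(0 - 24) = -2*(-24) = 48)
t = 4 (t = 7 - 3 = 4)
-121*t + (A + 1)*(-6) = -121*4 + (48 + 1)*(-6) = -484 + 49*(-6) = -484 - 294 = -778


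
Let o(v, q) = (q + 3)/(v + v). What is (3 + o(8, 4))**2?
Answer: 3025/256 ≈ 11.816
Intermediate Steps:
o(v, q) = (3 + q)/(2*v) (o(v, q) = (3 + q)/((2*v)) = (3 + q)*(1/(2*v)) = (3 + q)/(2*v))
(3 + o(8, 4))**2 = (3 + (1/2)*(3 + 4)/8)**2 = (3 + (1/2)*(1/8)*7)**2 = (3 + 7/16)**2 = (55/16)**2 = 3025/256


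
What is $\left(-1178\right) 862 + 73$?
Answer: $-1015363$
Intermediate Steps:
$\left(-1178\right) 862 + 73 = -1015436 + 73 = -1015363$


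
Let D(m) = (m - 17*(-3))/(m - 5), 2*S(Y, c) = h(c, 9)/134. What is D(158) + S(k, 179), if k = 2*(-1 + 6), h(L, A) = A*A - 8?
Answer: 67181/41004 ≈ 1.6384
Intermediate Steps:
h(L, A) = -8 + A² (h(L, A) = A² - 8 = -8 + A²)
k = 10 (k = 2*5 = 10)
S(Y, c) = 73/268 (S(Y, c) = ((-8 + 9²)/134)/2 = ((-8 + 81)*(1/134))/2 = (73*(1/134))/2 = (½)*(73/134) = 73/268)
D(m) = (51 + m)/(-5 + m) (D(m) = (m + 51)/(-5 + m) = (51 + m)/(-5 + m))
D(158) + S(k, 179) = (51 + 158)/(-5 + 158) + 73/268 = 209/153 + 73/268 = 67181/41004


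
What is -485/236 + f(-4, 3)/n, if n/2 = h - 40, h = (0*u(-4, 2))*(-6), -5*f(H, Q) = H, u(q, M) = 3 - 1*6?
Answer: -3046/1475 ≈ -2.0651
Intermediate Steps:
u(q, M) = -3 (u(q, M) = 3 - 6 = -3)
f(H, Q) = -H/5
h = 0 (h = (0*(-3))*(-6) = 0*(-6) = 0)
n = -80 (n = 2*(0 - 40) = 2*(-40) = -80)
-485/236 + f(-4, 3)/n = -485/236 - ⅕*(-4)/(-80) = -485*1/236 + (⅘)*(-1/80) = -485/236 - 1/100 = -3046/1475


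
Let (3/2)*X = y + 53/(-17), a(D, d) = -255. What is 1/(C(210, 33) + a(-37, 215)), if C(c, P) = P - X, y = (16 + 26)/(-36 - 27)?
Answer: -153/33580 ≈ -0.0045563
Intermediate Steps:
y = -⅔ (y = 42/(-63) = 42*(-1/63) = -⅔ ≈ -0.66667)
X = -386/153 (X = 2*(-⅔ + 53/(-17))/3 = 2*(-⅔ + 53*(-1/17))/3 = 2*(-⅔ - 53/17)/3 = (⅔)*(-193/51) = -386/153 ≈ -2.5229)
C(c, P) = 386/153 + P (C(c, P) = P - 1*(-386/153) = P + 386/153 = 386/153 + P)
1/(C(210, 33) + a(-37, 215)) = 1/((386/153 + 33) - 255) = 1/(5435/153 - 255) = 1/(-33580/153) = -153/33580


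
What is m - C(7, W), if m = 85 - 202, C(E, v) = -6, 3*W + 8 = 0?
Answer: -111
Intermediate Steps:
W = -8/3 (W = -8/3 + (⅓)*0 = -8/3 + 0 = -8/3 ≈ -2.6667)
m = -117
m - C(7, W) = -117 - 1*(-6) = -117 + 6 = -111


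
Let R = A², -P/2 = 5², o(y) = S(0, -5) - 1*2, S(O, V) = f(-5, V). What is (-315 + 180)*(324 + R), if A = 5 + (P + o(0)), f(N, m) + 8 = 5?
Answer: -381240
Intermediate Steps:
f(N, m) = -3 (f(N, m) = -8 + 5 = -3)
S(O, V) = -3
o(y) = -5 (o(y) = -3 - 1*2 = -3 - 2 = -5)
P = -50 (P = -2*5² = -2*25 = -50)
A = -50 (A = 5 + (-50 - 5) = 5 - 55 = -50)
R = 2500 (R = (-50)² = 2500)
(-315 + 180)*(324 + R) = (-315 + 180)*(324 + 2500) = -135*2824 = -381240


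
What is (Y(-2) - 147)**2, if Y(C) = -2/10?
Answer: 541696/25 ≈ 21668.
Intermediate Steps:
Y(C) = -1/5 (Y(C) = -2*1/10 = -1/5)
(Y(-2) - 147)**2 = (-1/5 - 147)**2 = (-736/5)**2 = 541696/25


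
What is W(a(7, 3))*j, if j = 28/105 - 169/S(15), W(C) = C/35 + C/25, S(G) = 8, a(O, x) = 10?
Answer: -2503/175 ≈ -14.303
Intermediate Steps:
W(C) = 12*C/175 (W(C) = C*(1/35) + C*(1/25) = C/35 + C/25 = 12*C/175)
j = -2503/120 (j = 28/105 - 169/8 = 28*(1/105) - 169*1/8 = 4/15 - 169/8 = -2503/120 ≈ -20.858)
W(a(7, 3))*j = ((12/175)*10)*(-2503/120) = (24/35)*(-2503/120) = -2503/175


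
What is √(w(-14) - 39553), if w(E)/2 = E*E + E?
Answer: I*√39189 ≈ 197.96*I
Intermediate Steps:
w(E) = 2*E + 2*E² (w(E) = 2*(E*E + E) = 2*(E² + E) = 2*(E + E²) = 2*E + 2*E²)
√(w(-14) - 39553) = √(2*(-14)*(1 - 14) - 39553) = √(2*(-14)*(-13) - 39553) = √(364 - 39553) = √(-39189) = I*√39189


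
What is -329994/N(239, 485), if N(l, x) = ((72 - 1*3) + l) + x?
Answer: -329994/793 ≈ -416.13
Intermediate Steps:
N(l, x) = 69 + l + x (N(l, x) = ((72 - 3) + l) + x = (69 + l) + x = 69 + l + x)
-329994/N(239, 485) = -329994/(69 + 239 + 485) = -329994/793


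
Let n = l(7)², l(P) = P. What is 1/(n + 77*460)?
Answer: 1/35469 ≈ 2.8194e-5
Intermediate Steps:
n = 49 (n = 7² = 49)
1/(n + 77*460) = 1/(49 + 77*460) = 1/(49 + 35420) = 1/35469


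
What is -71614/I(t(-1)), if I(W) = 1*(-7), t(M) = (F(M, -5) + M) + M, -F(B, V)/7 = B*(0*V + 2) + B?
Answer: 71614/7 ≈ 10231.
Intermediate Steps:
F(B, V) = -21*B (F(B, V) = -7*(B*(0*V + 2) + B) = -7*(B*(0 + 2) + B) = -7*(B*2 + B) = -7*(2*B + B) = -21*B)
t(M) = -19*M (t(M) = (-21*M + M) + M = -20*M + M = -19*M)
I(W) = -7
-71614/I(t(-1)) = -71614/(-7) = -71614*(-⅐) = 71614/7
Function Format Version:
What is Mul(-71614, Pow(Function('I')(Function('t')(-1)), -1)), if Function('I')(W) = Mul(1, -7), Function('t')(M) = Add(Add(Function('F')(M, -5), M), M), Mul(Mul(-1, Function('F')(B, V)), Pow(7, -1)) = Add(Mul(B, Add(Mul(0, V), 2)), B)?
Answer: Rational(71614, 7) ≈ 10231.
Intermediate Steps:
Function('F')(B, V) = Mul(-21, B) (Function('F')(B, V) = Mul(-7, Add(Mul(B, Add(Mul(0, V), 2)), B)) = Mul(-7, Add(Mul(B, Add(0, 2)), B)) = Mul(-7, Add(Mul(B, 2), B)) = Mul(-7, Add(Mul(2, B), B)) = Mul(-7, Mul(3, B)) = Mul(-21, B))
Function('t')(M) = Mul(-19, M) (Function('t')(M) = Add(Add(Mul(-21, M), M), M) = Add(Mul(-20, M), M) = Mul(-19, M))
Function('I')(W) = -7
Mul(-71614, Pow(Function('I')(Function('t')(-1)), -1)) = Mul(-71614, Pow(-7, -1)) = Mul(-71614, Rational(-1, 7)) = Rational(71614, 7)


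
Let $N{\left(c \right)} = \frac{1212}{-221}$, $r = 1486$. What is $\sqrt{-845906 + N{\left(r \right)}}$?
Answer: $\frac{i \sqrt{41315162798}}{221} \approx 919.73 i$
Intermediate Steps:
$N{\left(c \right)} = - \frac{1212}{221}$ ($N{\left(c \right)} = 1212 \left(- \frac{1}{221}\right) = - \frac{1212}{221}$)
$\sqrt{-845906 + N{\left(r \right)}} = \sqrt{-845906 - \frac{1212}{221}} = \sqrt{- \frac{186946438}{221}} = \frac{i \sqrt{41315162798}}{221}$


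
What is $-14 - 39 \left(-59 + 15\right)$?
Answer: $1702$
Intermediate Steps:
$-14 - 39 \left(-59 + 15\right) = -14 - -1716 = -14 + 1716 = 1702$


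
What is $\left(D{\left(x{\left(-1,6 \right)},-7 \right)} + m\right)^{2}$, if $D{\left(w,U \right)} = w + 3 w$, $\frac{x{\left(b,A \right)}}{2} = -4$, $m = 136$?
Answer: $10816$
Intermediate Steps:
$x{\left(b,A \right)} = -8$ ($x{\left(b,A \right)} = 2 \left(-4\right) = -8$)
$D{\left(w,U \right)} = 4 w$
$\left(D{\left(x{\left(-1,6 \right)},-7 \right)} + m\right)^{2} = \left(4 \left(-8\right) + 136\right)^{2} = \left(-32 + 136\right)^{2} = 104^{2} = 10816$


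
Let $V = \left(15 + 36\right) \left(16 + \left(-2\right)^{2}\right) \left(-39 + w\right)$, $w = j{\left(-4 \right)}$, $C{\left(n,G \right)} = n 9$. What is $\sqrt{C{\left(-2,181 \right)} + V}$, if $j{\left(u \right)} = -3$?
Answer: $3 i \sqrt{4762} \approx 207.02 i$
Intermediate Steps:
$C{\left(n,G \right)} = 9 n$
$w = -3$
$V = -42840$ ($V = \left(15 + 36\right) \left(16 + \left(-2\right)^{2}\right) \left(-39 - 3\right) = 51 \left(16 + 4\right) \left(-42\right) = 51 \cdot 20 \left(-42\right) = 1020 \left(-42\right) = -42840$)
$\sqrt{C{\left(-2,181 \right)} + V} = \sqrt{9 \left(-2\right) - 42840} = \sqrt{-18 - 42840} = \sqrt{-42858} = 3 i \sqrt{4762}$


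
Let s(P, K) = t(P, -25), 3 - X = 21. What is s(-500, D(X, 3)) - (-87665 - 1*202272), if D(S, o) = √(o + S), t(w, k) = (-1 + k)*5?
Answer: 289807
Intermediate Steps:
X = -18 (X = 3 - 1*21 = 3 - 21 = -18)
t(w, k) = -5 + 5*k
D(S, o) = √(S + o)
s(P, K) = -130 (s(P, K) = -5 + 5*(-25) = -5 - 125 = -130)
s(-500, D(X, 3)) - (-87665 - 1*202272) = -130 - (-87665 - 1*202272) = -130 - (-87665 - 202272) = -130 - 1*(-289937) = -130 + 289937 = 289807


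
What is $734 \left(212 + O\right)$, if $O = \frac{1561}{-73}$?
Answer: $\frac{10213610}{73} \approx 1.3991 \cdot 10^{5}$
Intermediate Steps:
$O = - \frac{1561}{73}$ ($O = 1561 \left(- \frac{1}{73}\right) = - \frac{1561}{73} \approx -21.384$)
$734 \left(212 + O\right) = 734 \left(212 - \frac{1561}{73}\right) = 734 \cdot \frac{13915}{73} = \frac{10213610}{73}$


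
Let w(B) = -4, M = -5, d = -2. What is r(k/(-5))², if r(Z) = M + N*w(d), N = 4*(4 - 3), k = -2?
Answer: 441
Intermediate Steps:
N = 4 (N = 4*1 = 4)
r(Z) = -21 (r(Z) = -5 + 4*(-4) = -5 - 16 = -21)
r(k/(-5))² = (-21)² = 441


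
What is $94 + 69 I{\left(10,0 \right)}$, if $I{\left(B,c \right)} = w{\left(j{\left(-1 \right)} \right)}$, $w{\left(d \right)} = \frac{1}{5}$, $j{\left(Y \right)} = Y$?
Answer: $\frac{539}{5} \approx 107.8$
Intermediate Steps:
$w{\left(d \right)} = \frac{1}{5}$
$I{\left(B,c \right)} = \frac{1}{5}$
$94 + 69 I{\left(10,0 \right)} = 94 + 69 \cdot \frac{1}{5} = 94 + \frac{69}{5} = \frac{539}{5}$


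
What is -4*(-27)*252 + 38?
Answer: 27254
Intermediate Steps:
-4*(-27)*252 + 38 = 108*252 + 38 = 27216 + 38 = 27254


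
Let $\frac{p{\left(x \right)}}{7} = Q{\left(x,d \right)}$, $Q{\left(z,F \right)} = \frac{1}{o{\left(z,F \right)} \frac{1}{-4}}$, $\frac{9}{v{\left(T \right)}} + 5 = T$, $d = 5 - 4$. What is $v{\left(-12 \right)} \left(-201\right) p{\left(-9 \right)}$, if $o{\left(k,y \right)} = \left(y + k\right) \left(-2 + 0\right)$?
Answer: $- \frac{12663}{68} \approx -186.22$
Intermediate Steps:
$o{\left(k,y \right)} = - 2 k - 2 y$ ($o{\left(k,y \right)} = \left(k + y\right) \left(-2\right) = - 2 k - 2 y$)
$d = 1$ ($d = 5 - 4 = 1$)
$v{\left(T \right)} = \frac{9}{-5 + T}$
$Q{\left(z,F \right)} = \frac{1}{\frac{F}{2} + \frac{z}{2}}$ ($Q{\left(z,F \right)} = \frac{1}{\left(- 2 z - 2 F\right) \frac{1}{-4}} = \frac{1}{\left(- 2 F - 2 z\right) \left(- \frac{1}{4}\right)} = \frac{1}{\frac{F}{2} + \frac{z}{2}}$)
$p{\left(x \right)} = \frac{14}{1 + x}$ ($p{\left(x \right)} = 7 \frac{2}{1 + x} = \frac{14}{1 + x}$)
$v{\left(-12 \right)} \left(-201\right) p{\left(-9 \right)} = \frac{9}{-5 - 12} \left(-201\right) \frac{14}{1 - 9} = \frac{9}{-17} \left(-201\right) \frac{14}{-8} = 9 \left(- \frac{1}{17}\right) \left(-201\right) 14 \left(- \frac{1}{8}\right) = \left(- \frac{9}{17}\right) \left(-201\right) \left(- \frac{7}{4}\right) = \frac{1809}{17} \left(- \frac{7}{4}\right) = - \frac{12663}{68}$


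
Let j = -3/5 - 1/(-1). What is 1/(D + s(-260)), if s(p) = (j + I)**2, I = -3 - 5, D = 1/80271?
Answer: 2006775/115911349 ≈ 0.017313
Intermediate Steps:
D = 1/80271 ≈ 1.2458e-5
j = 2/5 (j = -3*1/5 - 1*(-1) = -3/5 + 1 = 2/5 ≈ 0.40000)
I = -8
s(p) = 1444/25 (s(p) = (2/5 - 8)**2 = (-38/5)**2 = 1444/25)
1/(D + s(-260)) = 1/(1/80271 + 1444/25) = 1/(115911349/2006775) = 2006775/115911349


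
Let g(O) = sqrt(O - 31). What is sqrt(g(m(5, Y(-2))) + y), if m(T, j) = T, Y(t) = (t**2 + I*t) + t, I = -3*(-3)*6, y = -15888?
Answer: sqrt(-15888 + I*sqrt(26)) ≈ 0.0202 + 126.05*I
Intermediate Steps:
I = 54 (I = 9*6 = 54)
Y(t) = t**2 + 55*t (Y(t) = (t**2 + 54*t) + t = t**2 + 55*t)
g(O) = sqrt(-31 + O)
sqrt(g(m(5, Y(-2))) + y) = sqrt(sqrt(-31 + 5) - 15888) = sqrt(sqrt(-26) - 15888) = sqrt(I*sqrt(26) - 15888) = sqrt(-15888 + I*sqrt(26))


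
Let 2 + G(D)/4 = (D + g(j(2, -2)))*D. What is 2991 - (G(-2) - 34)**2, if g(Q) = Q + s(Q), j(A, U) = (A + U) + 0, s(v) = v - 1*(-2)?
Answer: 1227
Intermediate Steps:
s(v) = 2 + v (s(v) = v + 2 = 2 + v)
j(A, U) = A + U
g(Q) = 2 + 2*Q (g(Q) = Q + (2 + Q) = 2 + 2*Q)
G(D) = -8 + 4*D*(2 + D) (G(D) = -8 + 4*((D + (2 + 2*(2 - 2)))*D) = -8 + 4*((D + (2 + 2*0))*D) = -8 + 4*((D + (2 + 0))*D) = -8 + 4*((D + 2)*D) = -8 + 4*((2 + D)*D) = -8 + 4*(D*(2 + D)) = -8 + 4*D*(2 + D))
2991 - (G(-2) - 34)**2 = 2991 - ((-8 + 4*(-2)**2 + 8*(-2)) - 34)**2 = 2991 - ((-8 + 4*4 - 16) - 34)**2 = 2991 - ((-8 + 16 - 16) - 34)**2 = 2991 - (-8 - 34)**2 = 2991 - 1*(-42)**2 = 2991 - 1*1764 = 2991 - 1764 = 1227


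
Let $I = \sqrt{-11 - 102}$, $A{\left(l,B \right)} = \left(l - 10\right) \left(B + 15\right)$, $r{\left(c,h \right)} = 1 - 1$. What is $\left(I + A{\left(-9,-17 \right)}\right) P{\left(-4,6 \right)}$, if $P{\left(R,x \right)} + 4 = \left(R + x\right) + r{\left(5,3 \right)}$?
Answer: $-76 - 2 i \sqrt{113} \approx -76.0 - 21.26 i$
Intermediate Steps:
$r{\left(c,h \right)} = 0$ ($r{\left(c,h \right)} = 1 - 1 = 0$)
$P{\left(R,x \right)} = -4 + R + x$ ($P{\left(R,x \right)} = -4 + \left(\left(R + x\right) + 0\right) = -4 + \left(R + x\right) = -4 + R + x$)
$A{\left(l,B \right)} = \left(-10 + l\right) \left(15 + B\right)$
$I = i \sqrt{113}$ ($I = \sqrt{-113} = i \sqrt{113} \approx 10.63 i$)
$\left(I + A{\left(-9,-17 \right)}\right) P{\left(-4,6 \right)} = \left(i \sqrt{113} - -38\right) \left(-4 - 4 + 6\right) = \left(i \sqrt{113} + \left(-150 + 170 - 135 + 153\right)\right) \left(-2\right) = \left(i \sqrt{113} + 38\right) \left(-2\right) = \left(38 + i \sqrt{113}\right) \left(-2\right) = -76 - 2 i \sqrt{113}$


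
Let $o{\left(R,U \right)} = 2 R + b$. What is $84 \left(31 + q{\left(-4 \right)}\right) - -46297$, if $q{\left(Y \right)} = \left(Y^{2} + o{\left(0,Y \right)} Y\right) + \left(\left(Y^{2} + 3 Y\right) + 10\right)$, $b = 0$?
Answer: $51421$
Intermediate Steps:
$o{\left(R,U \right)} = 2 R$ ($o{\left(R,U \right)} = 2 R + 0 = 2 R$)
$q{\left(Y \right)} = 10 + 2 Y^{2} + 3 Y$ ($q{\left(Y \right)} = \left(Y^{2} + 2 \cdot 0 Y\right) + \left(\left(Y^{2} + 3 Y\right) + 10\right) = \left(Y^{2} + 0 Y\right) + \left(10 + Y^{2} + 3 Y\right) = \left(Y^{2} + 0\right) + \left(10 + Y^{2} + 3 Y\right) = Y^{2} + \left(10 + Y^{2} + 3 Y\right) = 10 + 2 Y^{2} + 3 Y$)
$84 \left(31 + q{\left(-4 \right)}\right) - -46297 = 84 \left(31 + \left(10 + 2 \left(-4\right)^{2} + 3 \left(-4\right)\right)\right) - -46297 = 84 \left(31 + \left(10 + 2 \cdot 16 - 12\right)\right) + 46297 = 84 \left(31 + \left(10 + 32 - 12\right)\right) + 46297 = 84 \left(31 + 30\right) + 46297 = 84 \cdot 61 + 46297 = 5124 + 46297 = 51421$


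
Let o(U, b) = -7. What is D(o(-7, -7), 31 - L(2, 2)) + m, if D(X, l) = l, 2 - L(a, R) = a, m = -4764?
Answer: -4733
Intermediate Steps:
L(a, R) = 2 - a
D(o(-7, -7), 31 - L(2, 2)) + m = (31 - (2 - 1*2)) - 4764 = (31 - (2 - 2)) - 4764 = (31 - 1*0) - 4764 = (31 + 0) - 4764 = 31 - 4764 = -4733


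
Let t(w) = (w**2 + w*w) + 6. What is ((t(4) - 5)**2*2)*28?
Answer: 60984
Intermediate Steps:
t(w) = 6 + 2*w**2 (t(w) = (w**2 + w**2) + 6 = 2*w**2 + 6 = 6 + 2*w**2)
((t(4) - 5)**2*2)*28 = (((6 + 2*4**2) - 5)**2*2)*28 = (((6 + 2*16) - 5)**2*2)*28 = (((6 + 32) - 5)**2*2)*28 = ((38 - 5)**2*2)*28 = (33**2*2)*28 = (1089*2)*28 = 2178*28 = 60984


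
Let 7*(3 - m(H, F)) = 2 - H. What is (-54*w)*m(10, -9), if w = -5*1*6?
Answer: 46980/7 ≈ 6711.4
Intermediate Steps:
m(H, F) = 19/7 + H/7 (m(H, F) = 3 - (2 - H)/7 = 3 + (-2/7 + H/7) = 19/7 + H/7)
w = -30 (w = -5*6 = -30)
(-54*w)*m(10, -9) = (-54*(-30))*(19/7 + (⅐)*10) = 1620*(19/7 + 10/7) = 1620*(29/7) = 46980/7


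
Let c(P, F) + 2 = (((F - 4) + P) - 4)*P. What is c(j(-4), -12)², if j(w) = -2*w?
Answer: 9604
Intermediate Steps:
c(P, F) = -2 + P*(-8 + F + P) (c(P, F) = -2 + (((F - 4) + P) - 4)*P = -2 + (((-4 + F) + P) - 4)*P = -2 + ((-4 + F + P) - 4)*P = -2 + (-8 + F + P)*P = -2 + P*(-8 + F + P))
c(j(-4), -12)² = (-2 + (-2*(-4))² - (-16)*(-4) - (-24)*(-4))² = (-2 + 8² - 8*8 - 12*8)² = (-2 + 64 - 64 - 96)² = (-98)² = 9604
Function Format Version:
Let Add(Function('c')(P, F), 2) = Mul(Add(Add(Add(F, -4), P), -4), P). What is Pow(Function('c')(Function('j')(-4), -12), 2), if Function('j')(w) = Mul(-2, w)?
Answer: 9604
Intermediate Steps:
Function('c')(P, F) = Add(-2, Mul(P, Add(-8, F, P))) (Function('c')(P, F) = Add(-2, Mul(Add(Add(Add(F, -4), P), -4), P)) = Add(-2, Mul(Add(Add(Add(-4, F), P), -4), P)) = Add(-2, Mul(Add(Add(-4, F, P), -4), P)) = Add(-2, Mul(Add(-8, F, P), P)) = Add(-2, Mul(P, Add(-8, F, P))))
Pow(Function('c')(Function('j')(-4), -12), 2) = Pow(Add(-2, Pow(Mul(-2, -4), 2), Mul(-8, Mul(-2, -4)), Mul(-12, Mul(-2, -4))), 2) = Pow(Add(-2, Pow(8, 2), Mul(-8, 8), Mul(-12, 8)), 2) = Pow(Add(-2, 64, -64, -96), 2) = Pow(-98, 2) = 9604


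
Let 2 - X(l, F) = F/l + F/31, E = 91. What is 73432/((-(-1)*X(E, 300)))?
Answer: -103575836/15479 ≈ -6691.4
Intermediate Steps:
X(l, F) = 2 - F/31 - F/l (X(l, F) = 2 - (F/l + F/31) = 2 - (F/31 + F/l) = 2 + (-F/31 - F/l) = 2 - F/31 - F/l)
73432/((-(-1)*X(E, 300))) = 73432/((-(-1)*(2 - 1/31*300 - 1*300/91))) = 73432/((-(-1)*(2 - 300/31 - 1*300*1/91))) = 73432/((-(-1)*(2 - 300/31 - 300/91))) = 73432/((-(-1)*(-30958)/2821)) = 73432/((-1*30958/2821)) = 73432/(-30958/2821) = 73432*(-2821/30958) = -103575836/15479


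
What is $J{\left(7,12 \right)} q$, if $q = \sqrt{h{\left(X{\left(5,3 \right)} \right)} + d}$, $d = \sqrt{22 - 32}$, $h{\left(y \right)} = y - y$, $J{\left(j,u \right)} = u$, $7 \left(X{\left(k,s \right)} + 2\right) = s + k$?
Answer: $12 \sqrt[4]{10} \sqrt{i} \approx 15.089 + 15.089 i$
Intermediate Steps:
$X{\left(k,s \right)} = -2 + \frac{k}{7} + \frac{s}{7}$ ($X{\left(k,s \right)} = -2 + \frac{s + k}{7} = -2 + \frac{k + s}{7} = -2 + \left(\frac{k}{7} + \frac{s}{7}\right) = -2 + \frac{k}{7} + \frac{s}{7}$)
$h{\left(y \right)} = 0$
$d = i \sqrt{10}$ ($d = \sqrt{-10} = i \sqrt{10} \approx 3.1623 i$)
$q = \sqrt[4]{10} \sqrt{i}$ ($q = \sqrt{0 + i \sqrt{10}} = \sqrt{i \sqrt{10}} = \sqrt[4]{10} \sqrt{i} \approx 1.2574 + 1.2574 i$)
$J{\left(7,12 \right)} q = 12 \sqrt[4]{10} \sqrt{i}$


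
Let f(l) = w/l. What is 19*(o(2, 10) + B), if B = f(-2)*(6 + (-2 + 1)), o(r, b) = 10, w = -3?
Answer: 665/2 ≈ 332.50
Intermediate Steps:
f(l) = -3/l
B = 15/2 (B = (-3/(-2))*(6 + (-2 + 1)) = (-3*(-1/2))*(6 - 1) = (3/2)*5 = 15/2 ≈ 7.5000)
19*(o(2, 10) + B) = 19*(10 + 15/2) = 19*(35/2) = 665/2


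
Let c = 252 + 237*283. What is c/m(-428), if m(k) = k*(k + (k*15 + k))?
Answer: 67323/3114128 ≈ 0.021619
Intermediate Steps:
m(k) = 17*k² (m(k) = k*(k + (15*k + k)) = k*(k + 16*k) = k*(17*k) = 17*k²)
c = 67323 (c = 252 + 67071 = 67323)
c/m(-428) = 67323/((17*(-428)²)) = 67323/((17*183184)) = 67323/3114128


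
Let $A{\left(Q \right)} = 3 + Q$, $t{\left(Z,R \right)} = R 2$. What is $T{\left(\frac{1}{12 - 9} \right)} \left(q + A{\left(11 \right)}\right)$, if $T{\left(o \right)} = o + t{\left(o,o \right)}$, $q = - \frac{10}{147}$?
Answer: $\frac{2048}{147} \approx 13.932$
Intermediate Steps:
$t{\left(Z,R \right)} = 2 R$
$q = - \frac{10}{147}$ ($q = \left(-10\right) \frac{1}{147} = - \frac{10}{147} \approx -0.068027$)
$T{\left(o \right)} = 3 o$ ($T{\left(o \right)} = o + 2 o = 3 o$)
$T{\left(\frac{1}{12 - 9} \right)} \left(q + A{\left(11 \right)}\right) = \frac{3}{12 - 9} \left(- \frac{10}{147} + \left(3 + 11\right)\right) = \frac{3}{3} \left(- \frac{10}{147} + 14\right) = 3 \cdot \frac{1}{3} \cdot \frac{2048}{147} = 1 \cdot \frac{2048}{147} = \frac{2048}{147}$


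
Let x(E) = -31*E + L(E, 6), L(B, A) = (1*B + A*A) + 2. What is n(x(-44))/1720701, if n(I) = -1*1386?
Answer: -154/191189 ≈ -0.00080549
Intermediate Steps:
L(B, A) = 2 + B + A² (L(B, A) = (B + A²) + 2 = 2 + B + A²)
x(E) = 38 - 30*E (x(E) = -31*E + (2 + E + 6²) = -31*E + (2 + E + 36) = -31*E + (38 + E) = 38 - 30*E)
n(I) = -1386
n(x(-44))/1720701 = -1386/1720701 = -1386*1/1720701 = -154/191189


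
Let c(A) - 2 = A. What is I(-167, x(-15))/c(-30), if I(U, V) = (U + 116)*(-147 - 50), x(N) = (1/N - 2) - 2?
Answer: -10047/28 ≈ -358.82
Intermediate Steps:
c(A) = 2 + A
x(N) = -4 + 1/N (x(N) = (-2 + 1/N) - 2 = -4 + 1/N)
I(U, V) = -22852 - 197*U (I(U, V) = (116 + U)*(-197) = -22852 - 197*U)
I(-167, x(-15))/c(-30) = (-22852 - 197*(-167))/(2 - 30) = (-22852 + 32899)/(-28) = 10047*(-1/28) = -10047/28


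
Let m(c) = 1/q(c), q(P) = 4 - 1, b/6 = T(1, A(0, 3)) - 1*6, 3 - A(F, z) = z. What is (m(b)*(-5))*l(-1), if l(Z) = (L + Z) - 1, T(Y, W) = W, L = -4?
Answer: 10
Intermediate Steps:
A(F, z) = 3 - z
b = -36 (b = 6*((3 - 1*3) - 1*6) = 6*((3 - 3) - 6) = 6*(0 - 6) = 6*(-6) = -36)
l(Z) = -5 + Z (l(Z) = (-4 + Z) - 1 = -5 + Z)
q(P) = 3
m(c) = ⅓ (m(c) = 1/3 = ⅓)
(m(b)*(-5))*l(-1) = ((⅓)*(-5))*(-5 - 1) = -5/3*(-6) = 10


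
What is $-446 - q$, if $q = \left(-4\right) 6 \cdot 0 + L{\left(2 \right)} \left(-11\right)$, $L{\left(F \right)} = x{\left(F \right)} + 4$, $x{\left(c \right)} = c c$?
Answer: $-358$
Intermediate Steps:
$x{\left(c \right)} = c^{2}$
$L{\left(F \right)} = 4 + F^{2}$ ($L{\left(F \right)} = F^{2} + 4 = 4 + F^{2}$)
$q = -88$ ($q = \left(-4\right) 6 \cdot 0 + \left(4 + 2^{2}\right) \left(-11\right) = \left(-24\right) 0 + \left(4 + 4\right) \left(-11\right) = 0 + 8 \left(-11\right) = 0 - 88 = -88$)
$-446 - q = -446 - -88 = -446 + 88 = -358$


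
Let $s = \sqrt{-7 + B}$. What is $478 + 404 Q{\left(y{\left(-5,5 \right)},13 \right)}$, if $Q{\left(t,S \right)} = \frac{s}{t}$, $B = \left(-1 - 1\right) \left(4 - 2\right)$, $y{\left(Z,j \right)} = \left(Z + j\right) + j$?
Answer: $478 + \frac{404 i \sqrt{11}}{5} \approx 478.0 + 267.98 i$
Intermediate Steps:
$y{\left(Z,j \right)} = Z + 2 j$
$B = -4$ ($B = \left(-2\right) 2 = -4$)
$s = i \sqrt{11}$ ($s = \sqrt{-7 - 4} = \sqrt{-11} = i \sqrt{11} \approx 3.3166 i$)
$Q{\left(t,S \right)} = \frac{i \sqrt{11}}{t}$
$478 + 404 Q{\left(y{\left(-5,5 \right)},13 \right)} = 478 + 404 \frac{i \sqrt{11}}{-5 + 2 \cdot 5} = 478 + 404 \frac{i \sqrt{11}}{-5 + 10} = 478 + 404 \frac{i \sqrt{11}}{5} = 478 + \frac{404 i \sqrt{11}}{5}$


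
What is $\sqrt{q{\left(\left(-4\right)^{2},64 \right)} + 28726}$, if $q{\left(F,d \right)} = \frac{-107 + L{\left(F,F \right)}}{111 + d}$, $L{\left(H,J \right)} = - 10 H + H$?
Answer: $\frac{\sqrt{35187593}}{35} \approx 169.48$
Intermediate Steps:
$L{\left(H,J \right)} = - 9 H$
$q{\left(F,d \right)} = \frac{-107 - 9 F}{111 + d}$
$\sqrt{q{\left(\left(-4\right)^{2},64 \right)} + 28726} = \sqrt{\frac{-107 - 9 \left(-4\right)^{2}}{111 + 64} + 28726} = \sqrt{\frac{-107 - 144}{175} + 28726} = \sqrt{\frac{1}{175} \left(-251\right) + 28726} = \sqrt{- \frac{251}{175} + 28726} = \sqrt{\frac{5026799}{175}} = \frac{\sqrt{35187593}}{35}$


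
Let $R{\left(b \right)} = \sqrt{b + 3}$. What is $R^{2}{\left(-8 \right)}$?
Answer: $-5$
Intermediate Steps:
$R{\left(b \right)} = \sqrt{3 + b}$
$R^{2}{\left(-8 \right)} = \left(\sqrt{3 - 8}\right)^{2} = \left(\sqrt{-5}\right)^{2} = \left(i \sqrt{5}\right)^{2} = -5$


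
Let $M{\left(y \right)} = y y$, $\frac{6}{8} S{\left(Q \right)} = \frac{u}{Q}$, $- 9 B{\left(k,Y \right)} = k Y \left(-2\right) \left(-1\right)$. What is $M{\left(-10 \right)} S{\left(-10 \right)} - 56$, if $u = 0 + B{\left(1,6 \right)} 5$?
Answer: $\frac{296}{9} \approx 32.889$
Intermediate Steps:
$B{\left(k,Y \right)} = - \frac{2 Y k}{9}$ ($B{\left(k,Y \right)} = - \frac{k Y \left(-2\right) \left(-1\right)}{9} = - \frac{Y k \left(-2\right) \left(-1\right)}{9} = - \frac{- 2 Y k \left(-1\right)}{9} = - \frac{2 Y k}{9}$)
$u = - \frac{20}{3}$ ($u = 0 + \left(- \frac{2}{9}\right) 6 \cdot 1 \cdot 5 = 0 - \frac{20}{3} = - \frac{20}{3} \approx -6.6667$)
$S{\left(Q \right)} = - \frac{80}{9 Q}$ ($S{\left(Q \right)} = \frac{4 \left(- \frac{20}{3 Q}\right)}{3} = - \frac{80}{9 Q}$)
$M{\left(y \right)} = y^{2}$
$M{\left(-10 \right)} S{\left(-10 \right)} - 56 = \left(-10\right)^{2} \left(- \frac{80}{9 \left(-10\right)}\right) - 56 = 100 \left(\left(- \frac{80}{9}\right) \left(- \frac{1}{10}\right)\right) - 56 = 100 \cdot \frac{8}{9} - 56 = \frac{800}{9} - 56 = \frac{296}{9}$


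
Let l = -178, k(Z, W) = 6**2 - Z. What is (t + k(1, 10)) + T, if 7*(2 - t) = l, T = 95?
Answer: 1102/7 ≈ 157.43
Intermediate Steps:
k(Z, W) = 36 - Z
t = 192/7 (t = 2 - 1/7*(-178) = 2 + 178/7 = 192/7 ≈ 27.429)
(t + k(1, 10)) + T = (192/7 + (36 - 1*1)) + 95 = (192/7 + (36 - 1)) + 95 = (192/7 + 35) + 95 = 437/7 + 95 = 1102/7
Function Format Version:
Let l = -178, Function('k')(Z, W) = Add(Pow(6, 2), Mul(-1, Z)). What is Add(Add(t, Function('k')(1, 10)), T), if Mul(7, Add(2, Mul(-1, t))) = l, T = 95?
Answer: Rational(1102, 7) ≈ 157.43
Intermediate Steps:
Function('k')(Z, W) = Add(36, Mul(-1, Z))
t = Rational(192, 7) (t = Add(2, Mul(Rational(-1, 7), -178)) = Add(2, Rational(178, 7)) = Rational(192, 7) ≈ 27.429)
Add(Add(t, Function('k')(1, 10)), T) = Add(Add(Rational(192, 7), Add(36, Mul(-1, 1))), 95) = Add(Add(Rational(192, 7), Add(36, -1)), 95) = Add(Add(Rational(192, 7), 35), 95) = Add(Rational(437, 7), 95) = Rational(1102, 7)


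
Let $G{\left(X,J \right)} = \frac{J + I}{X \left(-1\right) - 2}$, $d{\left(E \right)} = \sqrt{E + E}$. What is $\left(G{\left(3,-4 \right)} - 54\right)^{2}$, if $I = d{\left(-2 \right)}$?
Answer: $\frac{70752}{25} + \frac{1064 i}{25} \approx 2830.1 + 42.56 i$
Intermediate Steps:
$d{\left(E \right)} = \sqrt{2} \sqrt{E}$ ($d{\left(E \right)} = \sqrt{2 E} = \sqrt{2} \sqrt{E}$)
$I = 2 i$ ($I = \sqrt{2} \sqrt{-2} = \sqrt{2} i \sqrt{2} = 2 i \approx 2.0 i$)
$G{\left(X,J \right)} = \frac{J + 2 i}{-2 - X}$ ($G{\left(X,J \right)} = \frac{J + 2 i}{X \left(-1\right) - 2} = \frac{J + 2 i}{- X - 2} = \frac{J + 2 i}{-2 - X}$)
$\left(G{\left(3,-4 \right)} - 54\right)^{2} = \left(\frac{\left(-1\right) \left(-4\right) - 2 i}{2 + 3} - 54\right)^{2} = \left(\frac{4 - 2 i}{5} - 54\right)^{2} = \left(\left(\frac{4}{5} - \frac{2 i}{5}\right) - 54\right)^{2} = \left(- \frac{266}{5} - \frac{2 i}{5}\right)^{2}$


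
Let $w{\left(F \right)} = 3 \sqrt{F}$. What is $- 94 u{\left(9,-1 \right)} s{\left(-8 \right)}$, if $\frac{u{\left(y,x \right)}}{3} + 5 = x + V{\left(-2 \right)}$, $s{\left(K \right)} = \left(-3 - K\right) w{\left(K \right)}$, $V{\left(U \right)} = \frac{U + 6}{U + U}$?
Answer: $59220 i \sqrt{2} \approx 83750.0 i$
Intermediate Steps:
$V{\left(U \right)} = \frac{6 + U}{2 U}$
$s{\left(K \right)} = 3 \sqrt{K} \left(-3 - K\right)$ ($s{\left(K \right)} = \left(-3 - K\right) 3 \sqrt{K} = 3 \sqrt{K} \left(-3 - K\right)$)
$u{\left(y,x \right)} = -18 + 3 x$ ($u{\left(y,x \right)} = -15 + 3 \left(x + \frac{6 - 2}{2 \left(-2\right)}\right) = -15 + 3 \left(x + \frac{1}{2} \left(- \frac{1}{2}\right) 4\right) = -15 + 3 \left(x - 1\right) = -15 + 3 \left(-1 + x\right) = -15 + \left(-3 + 3 x\right) = -18 + 3 x$)
$- 94 u{\left(9,-1 \right)} s{\left(-8 \right)} = - 94 \left(-18 + 3 \left(-1\right)\right) 3 \sqrt{-8} \left(-3 - -8\right) = - 94 \left(-18 - 3\right) 3 \cdot 2 i \sqrt{2} \left(-3 + 8\right) = \left(-94\right) \left(-21\right) 3 \cdot 2 i \sqrt{2} \cdot 5 = 1974 \cdot 30 i \sqrt{2} = 59220 i \sqrt{2}$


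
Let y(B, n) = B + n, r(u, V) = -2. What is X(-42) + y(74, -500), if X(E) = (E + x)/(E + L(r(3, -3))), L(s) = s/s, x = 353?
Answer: -17777/41 ≈ -433.59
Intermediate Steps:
L(s) = 1
X(E) = (353 + E)/(1 + E) (X(E) = (E + 353)/(E + 1) = (353 + E)/(1 + E))
X(-42) + y(74, -500) = (353 - 42)/(1 - 42) + (74 - 500) = 311/(-41) - 426 = -1/41*311 - 426 = -311/41 - 426 = -17777/41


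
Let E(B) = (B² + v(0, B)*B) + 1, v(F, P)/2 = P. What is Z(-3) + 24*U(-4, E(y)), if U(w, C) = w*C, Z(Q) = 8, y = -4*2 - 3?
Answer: -34936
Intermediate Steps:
y = -11 (y = -8 - 3 = -11)
v(F, P) = 2*P
E(B) = 1 + 3*B² (E(B) = (B² + (2*B)*B) + 1 = (B² + 2*B²) + 1 = 3*B² + 1 = 1 + 3*B²)
U(w, C) = C*w
Z(-3) + 24*U(-4, E(y)) = 8 + 24*((1 + 3*(-11)²)*(-4)) = 8 + 24*((1 + 3*121)*(-4)) = 8 + 24*((1 + 363)*(-4)) = 8 + 24*(364*(-4)) = 8 + 24*(-1456) = 8 - 34944 = -34936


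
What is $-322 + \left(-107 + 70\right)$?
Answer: $-359$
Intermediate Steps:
$-322 + \left(-107 + 70\right) = -322 - 37 = -359$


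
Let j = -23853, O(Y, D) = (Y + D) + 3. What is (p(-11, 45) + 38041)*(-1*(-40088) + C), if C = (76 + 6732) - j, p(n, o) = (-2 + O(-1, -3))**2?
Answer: 2691999450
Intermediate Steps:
O(Y, D) = 3 + D + Y (O(Y, D) = (D + Y) + 3 = 3 + D + Y)
p(n, o) = 9 (p(n, o) = (-2 + (3 - 3 - 1))**2 = (-2 - 1)**2 = (-3)**2 = 9)
C = 30661 (C = (76 + 6732) - 1*(-23853) = 6808 + 23853 = 30661)
(p(-11, 45) + 38041)*(-1*(-40088) + C) = (9 + 38041)*(-1*(-40088) + 30661) = 38050*(40088 + 30661) = 38050*70749 = 2691999450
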